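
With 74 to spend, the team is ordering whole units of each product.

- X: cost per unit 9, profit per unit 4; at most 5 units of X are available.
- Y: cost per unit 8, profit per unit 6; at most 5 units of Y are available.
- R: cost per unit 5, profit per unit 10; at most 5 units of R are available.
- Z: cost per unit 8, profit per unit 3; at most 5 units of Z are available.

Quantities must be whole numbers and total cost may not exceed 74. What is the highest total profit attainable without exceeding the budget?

This is a bounded integer knapsack.
1×X, 5×Y, and 5×R: cost 74 ≤ 74, profit 1·4 + 5·6 + 5·10 = 84.
5×Y, 5×R, and 1×Z: cost 73 ≤ 74, profit 5·6 + 5·10 + 1·3 = 83.
Best is 84.

84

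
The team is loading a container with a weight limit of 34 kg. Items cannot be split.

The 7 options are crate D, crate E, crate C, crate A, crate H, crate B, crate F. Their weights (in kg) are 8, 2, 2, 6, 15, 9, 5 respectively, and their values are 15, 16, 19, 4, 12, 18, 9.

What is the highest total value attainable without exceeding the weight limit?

Allowing fractional choices, the relaxed optimum would be about 83.4, but items are indivisible.
crate D + crate E + crate C + crate B + crate F: weight 8 + 2 + 2 + 9 + 5 = 26 ≤ 34, value 15 + 16 + 19 + 18 + 9 = 77.
crate D + crate E + crate C + crate A + crate B + crate F: weight 8 + 2 + 2 + 6 + 9 + 5 = 32 ≤ 34, value 15 + 16 + 19 + 4 + 18 + 9 = 81.
crate E + crate C + crate H + crate B + crate F: weight 2 + 2 + 15 + 9 + 5 = 33 ≤ 34, value 16 + 19 + 12 + 18 + 9 = 74.
Best is crate D, crate E, crate C, crate A, crate B, and crate F with total value 81.

81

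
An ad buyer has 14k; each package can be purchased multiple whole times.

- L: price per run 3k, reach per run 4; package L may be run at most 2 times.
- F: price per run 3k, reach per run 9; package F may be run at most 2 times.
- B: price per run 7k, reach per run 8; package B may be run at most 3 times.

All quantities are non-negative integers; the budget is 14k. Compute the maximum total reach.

26

2×F and 1×B: price 13 ≤ 14, reach 2·9 + 1·8 = 26.
2×L and 2×F: price 12 ≤ 14, reach 2·4 + 2·9 = 26.
Best is 26.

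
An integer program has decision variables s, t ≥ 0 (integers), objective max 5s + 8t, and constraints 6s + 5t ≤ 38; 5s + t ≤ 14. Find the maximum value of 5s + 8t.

The continuous relaxation peaks at (0, 7.6) with value 60.80; rounding to a feasible lattice point costs some objective.
(s,t)=(0,7): 6·0+5·7=35≤38, 5·0+1·7=7≤14, objective 56.
(s,t)=(1,6): 6·1+5·6=36≤38, 5·1+1·6=11≤14, objective 53.
(s,t)=(0,6): 6·0+5·6=30≤38, 5·0+1·6=6≤14, objective 48.
Maximum is 56 at (s,t)=(0,7).

56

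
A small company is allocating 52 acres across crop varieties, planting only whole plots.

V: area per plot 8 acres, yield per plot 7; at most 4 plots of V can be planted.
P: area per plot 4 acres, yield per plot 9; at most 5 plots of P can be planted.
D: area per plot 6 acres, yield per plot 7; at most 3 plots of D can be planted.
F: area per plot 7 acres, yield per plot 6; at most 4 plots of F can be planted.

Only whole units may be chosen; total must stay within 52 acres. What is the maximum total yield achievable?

This is a bounded integer knapsack.
Take 5×P, 3×D, and 2×F: area 52 ≤ 52, yield 5·9 + 3·7 + 2·6 = 78.
P has the best ratio (9/4) and is taken to its limit of 5; remaining capacity is filled optimally with the others.

78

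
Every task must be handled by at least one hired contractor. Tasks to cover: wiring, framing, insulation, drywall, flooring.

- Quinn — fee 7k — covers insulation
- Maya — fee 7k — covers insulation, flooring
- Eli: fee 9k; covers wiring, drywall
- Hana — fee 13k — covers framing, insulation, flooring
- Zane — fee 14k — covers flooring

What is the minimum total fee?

22

The greedy cost-per-new-task heuristic would pick Maya, Eli, and Hana for 29, but a cheaper cover exists.
Choose Eli and Hana: together they cover wiring, framing, insulation, drywall, flooring — every task.
Total fee: 9 + 13 = 22.
No cover costs less than 22.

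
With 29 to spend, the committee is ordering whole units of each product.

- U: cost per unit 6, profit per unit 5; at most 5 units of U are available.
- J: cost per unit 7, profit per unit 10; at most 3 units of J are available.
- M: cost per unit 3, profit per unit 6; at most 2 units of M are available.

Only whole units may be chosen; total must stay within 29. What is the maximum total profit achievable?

This is a bounded integer knapsack.
Take 3×J and 2×M: cost 27 ≤ 29, profit 3·10 + 2·6 = 42.
M has the best ratio (6/3) and is taken to its limit of 2; remaining capacity is filled optimally with the others.

42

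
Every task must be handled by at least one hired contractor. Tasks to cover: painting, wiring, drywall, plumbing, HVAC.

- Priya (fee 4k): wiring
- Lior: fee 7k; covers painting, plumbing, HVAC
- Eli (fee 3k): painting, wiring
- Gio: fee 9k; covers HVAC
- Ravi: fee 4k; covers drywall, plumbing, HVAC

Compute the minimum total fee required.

Choose Eli and Ravi: together they cover painting, wiring, drywall, plumbing, HVAC — every task.
Total fee: 3 + 4 = 7.
No cover costs less than 7.

7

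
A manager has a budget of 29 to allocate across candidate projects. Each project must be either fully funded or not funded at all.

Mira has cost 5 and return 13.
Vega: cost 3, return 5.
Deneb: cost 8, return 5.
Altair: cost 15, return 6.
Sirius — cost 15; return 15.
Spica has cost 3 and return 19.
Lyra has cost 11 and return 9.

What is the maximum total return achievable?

Take Mira, Vega, Sirius, and Spica: cost 5 + 3 + 15 + 3 = 26 ≤ 29, return 13 + 5 + 15 + 19 = 52.
No other feasible combination does better.

52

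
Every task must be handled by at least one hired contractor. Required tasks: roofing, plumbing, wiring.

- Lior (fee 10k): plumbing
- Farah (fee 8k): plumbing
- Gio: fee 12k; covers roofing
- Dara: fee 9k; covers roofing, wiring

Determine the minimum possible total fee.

17

Choose Farah and Dara: together they cover roofing, plumbing, wiring — every task.
Total fee: 8 + 9 = 17.
No cover costs less than 17.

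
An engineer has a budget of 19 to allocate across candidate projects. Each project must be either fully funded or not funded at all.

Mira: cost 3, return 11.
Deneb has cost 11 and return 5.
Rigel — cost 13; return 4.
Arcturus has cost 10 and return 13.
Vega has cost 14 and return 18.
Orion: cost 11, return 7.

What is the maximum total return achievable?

29

Treat it as a binary knapsack problem.
Mira + Vega: cost 3 + 14 = 17 ≤ 19, return 11 + 18 = 29.
Mira + Arcturus: cost 3 + 10 = 13 ≤ 19, return 11 + 13 = 24.
Best is Mira and Vega with total return 29.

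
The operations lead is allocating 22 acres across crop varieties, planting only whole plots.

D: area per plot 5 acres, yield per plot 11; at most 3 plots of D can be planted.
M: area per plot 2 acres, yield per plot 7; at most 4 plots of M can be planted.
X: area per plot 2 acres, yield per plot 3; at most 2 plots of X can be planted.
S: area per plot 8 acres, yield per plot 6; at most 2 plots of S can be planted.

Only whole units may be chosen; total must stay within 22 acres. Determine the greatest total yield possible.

56

3×D and 3×M: area 21 ≤ 22, yield 3·11 + 3·7 = 54.
2×D, 4×M, and 2×X: area 22 ≤ 22, yield 2·11 + 4·7 + 2·3 = 56.
Best is 56.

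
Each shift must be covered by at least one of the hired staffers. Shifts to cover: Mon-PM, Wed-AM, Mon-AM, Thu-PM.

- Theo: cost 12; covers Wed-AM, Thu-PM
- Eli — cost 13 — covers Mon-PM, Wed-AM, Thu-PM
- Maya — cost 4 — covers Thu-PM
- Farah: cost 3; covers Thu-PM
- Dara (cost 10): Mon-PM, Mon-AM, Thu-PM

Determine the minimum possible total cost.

The greedy cost-per-new-shift heuristic would pick Farah, Dara, and Theo for 25, but a cheaper cover exists.
Choose Theo and Dara: together they cover Mon-PM, Wed-AM, Mon-AM, Thu-PM — every shift.
Total cost: 12 + 10 = 22.
No cover costs less than 22.

22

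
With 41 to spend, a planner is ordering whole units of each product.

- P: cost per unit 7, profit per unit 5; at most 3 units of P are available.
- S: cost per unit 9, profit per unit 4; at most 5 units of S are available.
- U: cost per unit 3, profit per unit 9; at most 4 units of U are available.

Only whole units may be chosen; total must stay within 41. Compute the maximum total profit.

51

3×P and 4×U: cost 33 ≤ 41, profit 3·5 + 4·9 = 51.
2×P, 1×S, and 4×U: cost 35 ≤ 41, profit 2·5 + 1·4 + 4·9 = 50.
Best is 51.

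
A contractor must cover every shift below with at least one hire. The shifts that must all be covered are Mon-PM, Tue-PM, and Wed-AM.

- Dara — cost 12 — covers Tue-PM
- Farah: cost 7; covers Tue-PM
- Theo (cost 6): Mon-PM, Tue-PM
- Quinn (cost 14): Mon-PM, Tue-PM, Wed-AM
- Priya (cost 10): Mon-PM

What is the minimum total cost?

14

This is an integer covering problem.
The greedy cost-per-new-shift heuristic would pick Theo and Quinn for 20, but a cheaper cover exists.
Quinn alone covers Mon-PM, Tue-PM, Wed-AM — every shift.
Total cost: 14.
No cover costs less than 14.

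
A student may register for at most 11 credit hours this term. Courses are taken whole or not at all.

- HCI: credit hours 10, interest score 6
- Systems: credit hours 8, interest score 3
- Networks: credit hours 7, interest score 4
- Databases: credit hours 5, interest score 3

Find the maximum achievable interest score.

6

Take HCI: credit hours 10 ≤ 11, interest score 6.
No other feasible combination does better.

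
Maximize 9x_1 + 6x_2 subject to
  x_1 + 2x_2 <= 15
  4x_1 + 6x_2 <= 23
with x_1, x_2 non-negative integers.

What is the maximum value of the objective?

Relaxing integrality, the LP optimum is 51.75 at (x_1,x_2) = (5.75, 0), which is not an integer point.
(x_1,x_2)=(5,0): 1·5+2·0=5≤15, 4·5+6·0=20≤23, objective 45.
(x_1,x_2)=(4,1): 1·4+2·1=6≤15, 4·4+6·1=22≤23, objective 42.
The best lattice point is (5,0), giving 45.

45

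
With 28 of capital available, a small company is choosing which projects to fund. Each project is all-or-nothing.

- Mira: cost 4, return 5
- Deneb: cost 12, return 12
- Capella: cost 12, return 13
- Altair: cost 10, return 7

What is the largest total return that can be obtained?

Take Mira, Deneb, and Capella: cost 4 + 12 + 12 = 28 ≤ 28, return 5 + 12 + 13 = 30.
No other feasible combination does better.

30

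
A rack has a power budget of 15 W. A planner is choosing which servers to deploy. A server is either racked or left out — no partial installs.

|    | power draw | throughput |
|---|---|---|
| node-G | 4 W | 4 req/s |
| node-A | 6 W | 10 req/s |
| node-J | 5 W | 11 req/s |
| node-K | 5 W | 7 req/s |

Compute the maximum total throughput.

This is a 0-1 knapsack instance.
Allowing fractional choices, the relaxed optimum would be about 26.6, but servers are indivisible.
node-A + node-J: power draw 6 + 5 = 11 ≤ 15, throughput 10 + 11 = 21.
node-G + node-J + node-K: power draw 4 + 5 + 5 = 14 ≤ 15, throughput 4 + 11 + 7 = 22.
node-G + node-A + node-J: power draw 4 + 6 + 5 = 15 ≤ 15, throughput 4 + 10 + 11 = 25.
Best is node-G, node-A, and node-J with total throughput 25.

25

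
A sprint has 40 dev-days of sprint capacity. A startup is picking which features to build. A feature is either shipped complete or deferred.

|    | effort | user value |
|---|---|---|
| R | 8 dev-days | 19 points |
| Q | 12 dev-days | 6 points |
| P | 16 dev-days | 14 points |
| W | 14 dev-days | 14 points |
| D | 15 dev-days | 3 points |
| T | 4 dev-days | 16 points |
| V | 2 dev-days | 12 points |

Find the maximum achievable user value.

Allowing fractional choices, the relaxed optimum would be about 71.5, but features are indivisible.
R + Q + W + T + V: effort 8 + 12 + 14 + 4 + 2 = 40 ≤ 40, user value 19 + 6 + 14 + 16 + 12 = 67.
R + W + T + V: effort 8 + 14 + 4 + 2 = 28 ≤ 40, user value 19 + 14 + 16 + 12 = 61.
R + P + T + V: effort 8 + 16 + 4 + 2 = 30 ≤ 40, user value 19 + 14 + 16 + 12 = 61.
Best is R, Q, W, T, and V with total user value 67.

67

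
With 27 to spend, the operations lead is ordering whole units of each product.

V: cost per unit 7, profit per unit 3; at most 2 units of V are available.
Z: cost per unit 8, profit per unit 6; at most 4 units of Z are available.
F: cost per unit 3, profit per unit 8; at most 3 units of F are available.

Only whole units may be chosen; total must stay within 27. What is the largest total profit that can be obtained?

36

F has the best ratio (8/3); taking only F gives at most 3×8 = 24 (stopped by the supply cap of 3).
Mixing does better — 2×Z and 3×F: cost 25 ≤ 27, profit 2·6 + 3·8 = 36.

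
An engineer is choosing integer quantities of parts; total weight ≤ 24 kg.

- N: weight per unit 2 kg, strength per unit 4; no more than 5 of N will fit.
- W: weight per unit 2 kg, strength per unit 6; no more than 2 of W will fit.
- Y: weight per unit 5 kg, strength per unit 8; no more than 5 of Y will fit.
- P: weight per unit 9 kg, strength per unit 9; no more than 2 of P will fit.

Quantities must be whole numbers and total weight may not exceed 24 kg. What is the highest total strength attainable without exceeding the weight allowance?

48

W has the best ratio (6/2); taking only W gives at most 2×6 = 12 (stopped by the supply cap of 2).
Mixing does better — 5×N, 2×W, and 2×Y: weight 24 ≤ 24, strength 5·4 + 2·6 + 2·8 = 48.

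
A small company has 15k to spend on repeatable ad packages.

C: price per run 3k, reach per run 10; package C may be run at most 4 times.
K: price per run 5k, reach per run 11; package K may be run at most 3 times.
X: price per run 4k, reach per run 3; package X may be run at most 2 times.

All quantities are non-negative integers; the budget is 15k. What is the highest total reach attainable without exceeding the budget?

This is a bounded integer knapsack.
C has the best ratio (10/3); taking only C gives at most 4×10 = 40 (stopped by the supply cap of 4).
Mixing does better — 3×C and 1×K: price 14 ≤ 15, reach 3·10 + 1·11 = 41.

41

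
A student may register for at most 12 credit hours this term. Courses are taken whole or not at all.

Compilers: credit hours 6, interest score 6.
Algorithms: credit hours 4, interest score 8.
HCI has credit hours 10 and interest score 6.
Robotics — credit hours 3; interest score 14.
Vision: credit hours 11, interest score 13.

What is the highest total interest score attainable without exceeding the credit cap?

Allowing fractional choices, the relaxed optimum would be about 27.9, but courses are indivisible.
Algorithms + Robotics: credit hours 4 + 3 = 7 ≤ 12, interest score 8 + 14 = 22.
Robotics: credit hours 3 ≤ 12, interest score 14.
Compilers + Robotics: credit hours 6 + 3 = 9 ≤ 12, interest score 6 + 14 = 20.
Best is Algorithms and Robotics with total interest score 22.

22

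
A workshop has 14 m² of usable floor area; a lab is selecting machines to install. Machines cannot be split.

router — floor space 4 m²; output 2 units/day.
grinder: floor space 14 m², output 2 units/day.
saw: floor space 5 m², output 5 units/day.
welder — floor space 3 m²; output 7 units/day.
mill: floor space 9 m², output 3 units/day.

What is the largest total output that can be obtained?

14

Take router, saw, and welder: floor space 4 + 5 + 3 = 12 ≤ 14, output 2 + 5 + 7 = 14.
No other feasible combination does better.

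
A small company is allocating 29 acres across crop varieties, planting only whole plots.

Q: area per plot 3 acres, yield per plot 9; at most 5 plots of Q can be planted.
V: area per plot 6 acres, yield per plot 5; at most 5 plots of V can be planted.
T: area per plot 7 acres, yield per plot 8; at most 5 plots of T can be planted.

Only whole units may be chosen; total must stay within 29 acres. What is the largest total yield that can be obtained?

5×Q, 1×V, and 1×T: area 28 ≤ 29, yield 5·9 + 1·5 + 1·8 = 58.
5×Q and 2×T: area 29 ≤ 29, yield 5·9 + 2·8 = 61.
Best is 61.

61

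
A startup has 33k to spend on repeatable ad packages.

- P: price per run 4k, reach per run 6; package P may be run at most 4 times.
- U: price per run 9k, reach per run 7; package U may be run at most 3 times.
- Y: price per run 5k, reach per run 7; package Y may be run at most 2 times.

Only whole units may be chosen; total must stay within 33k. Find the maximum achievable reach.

39

3×P, 1×U, and 2×Y: price 31 ≤ 33, reach 3·6 + 1·7 + 2·7 = 39.
4×P and 2×Y: price 26 ≤ 33, reach 4·6 + 2·7 = 38.
Best is 39.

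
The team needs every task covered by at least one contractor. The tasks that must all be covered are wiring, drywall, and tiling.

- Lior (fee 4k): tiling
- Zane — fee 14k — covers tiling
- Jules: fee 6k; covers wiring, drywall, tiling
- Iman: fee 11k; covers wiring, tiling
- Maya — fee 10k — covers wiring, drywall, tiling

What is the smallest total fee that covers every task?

Jules alone covers wiring, drywall, tiling — every task.
Total fee: 6.
No cover costs less than 6.

6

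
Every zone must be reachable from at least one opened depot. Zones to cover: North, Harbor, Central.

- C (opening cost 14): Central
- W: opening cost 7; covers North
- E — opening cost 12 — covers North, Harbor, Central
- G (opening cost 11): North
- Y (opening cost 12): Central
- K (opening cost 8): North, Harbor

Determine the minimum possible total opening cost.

E alone covers North, Harbor, Central — every zone.
Total opening cost: 12.
No cover costs less than 12.

12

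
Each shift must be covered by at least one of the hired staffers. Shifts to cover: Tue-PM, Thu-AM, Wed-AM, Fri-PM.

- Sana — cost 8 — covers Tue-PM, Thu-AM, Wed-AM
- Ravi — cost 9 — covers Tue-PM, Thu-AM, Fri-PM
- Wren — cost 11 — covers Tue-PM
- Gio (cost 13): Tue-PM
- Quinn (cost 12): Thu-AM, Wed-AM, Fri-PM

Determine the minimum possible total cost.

17

This is an integer covering problem.
Choose Sana and Ravi: together they cover Tue-PM, Thu-AM, Wed-AM, Fri-PM — every shift.
Total cost: 8 + 9 = 17.
No cover costs less than 17.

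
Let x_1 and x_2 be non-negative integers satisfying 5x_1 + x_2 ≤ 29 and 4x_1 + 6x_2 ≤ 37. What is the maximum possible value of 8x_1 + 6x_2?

The continuous relaxation peaks at (5.27, 2.65) with value 58.08; rounding to a feasible lattice point costs some objective.
(x_1,x_2)=(5,2) is feasible, giving 52.
(x_1,x_2)=(4,3) is feasible, giving 50.
(x_1,x_2)=(5,1) is feasible, giving 46.
Maximum is 52 at (x_1,x_2)=(5,2).

52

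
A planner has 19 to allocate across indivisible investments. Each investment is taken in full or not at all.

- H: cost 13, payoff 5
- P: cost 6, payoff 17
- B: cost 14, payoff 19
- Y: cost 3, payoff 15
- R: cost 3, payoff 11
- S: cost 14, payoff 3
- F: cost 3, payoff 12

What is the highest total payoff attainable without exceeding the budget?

Allowing fractional choices, the relaxed optimum would be about 60.4, but investments are indivisible.
P + Y + R + F: cost 6 + 3 + 3 + 3 = 15 ≤ 19, payoff 17 + 15 + 11 + 12 = 55.
P + Y + F: cost 6 + 3 + 3 = 12 ≤ 19, payoff 17 + 15 + 12 = 44.
Best is P, Y, R, and F with total payoff 55.

55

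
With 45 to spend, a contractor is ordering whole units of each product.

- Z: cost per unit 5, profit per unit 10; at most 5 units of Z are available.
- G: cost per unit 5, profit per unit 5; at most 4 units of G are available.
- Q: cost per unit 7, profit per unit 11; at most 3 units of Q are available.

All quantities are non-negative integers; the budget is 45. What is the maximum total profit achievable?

Take 5×Z, 1×G, and 2×Q: cost 44 ≤ 45, profit 5·10 + 1·5 + 2·11 = 77.
Z has the best ratio (10/5) and is taken to its limit of 5; remaining capacity is filled optimally with the others.

77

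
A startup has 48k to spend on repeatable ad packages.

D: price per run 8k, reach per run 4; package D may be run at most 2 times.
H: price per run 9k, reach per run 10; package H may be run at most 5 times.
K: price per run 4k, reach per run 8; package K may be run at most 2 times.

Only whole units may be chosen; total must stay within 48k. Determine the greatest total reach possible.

56

4×H and 2×K: price 44 ≤ 48, reach 4·10 + 2·8 = 56.
1×D, 4×H, and 1×K: price 48 ≤ 48, reach 1·4 + 4·10 + 1·8 = 52.
Best is 56.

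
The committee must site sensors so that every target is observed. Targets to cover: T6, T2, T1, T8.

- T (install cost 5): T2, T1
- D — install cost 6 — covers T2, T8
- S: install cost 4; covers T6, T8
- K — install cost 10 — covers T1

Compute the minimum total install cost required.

9

Choose T and S: together they cover T6, T2, T1, T8 — every target.
Total install cost: 5 + 4 = 9.
No cover costs less than 9.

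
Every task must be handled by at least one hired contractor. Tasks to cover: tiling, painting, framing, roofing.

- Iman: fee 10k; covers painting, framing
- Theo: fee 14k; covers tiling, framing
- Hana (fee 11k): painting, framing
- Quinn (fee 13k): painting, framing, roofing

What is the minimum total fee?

27

Choose Theo and Quinn: together they cover tiling, painting, framing, roofing — every task.
Total fee: 14 + 13 = 27.
No cover costs less than 27.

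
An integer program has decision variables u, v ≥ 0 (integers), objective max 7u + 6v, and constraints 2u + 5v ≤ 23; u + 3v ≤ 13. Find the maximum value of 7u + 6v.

The continuous relaxation peaks at (11.5, 0) with value 80.50; rounding to a feasible lattice point costs some objective.
(u,v)=(11,0): 2·11+5·0=22≤23, 1·11+3·0=11≤13, objective 77.
(u,v)=(10,0): 2·10+5·0=20≤23, 1·10+3·0=10≤13, objective 70.
The best lattice point is (11,0), giving 77.

77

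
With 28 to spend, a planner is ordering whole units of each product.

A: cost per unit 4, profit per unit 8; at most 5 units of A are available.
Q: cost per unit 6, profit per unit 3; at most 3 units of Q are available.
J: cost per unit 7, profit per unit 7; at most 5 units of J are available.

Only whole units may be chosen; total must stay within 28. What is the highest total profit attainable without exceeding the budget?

5×A and 1×Q: cost 26 ≤ 28, profit 5·8 + 1·3 = 43.
5×A and 1×J: cost 27 ≤ 28, profit 5·8 + 1·7 = 47.
Best is 47.

47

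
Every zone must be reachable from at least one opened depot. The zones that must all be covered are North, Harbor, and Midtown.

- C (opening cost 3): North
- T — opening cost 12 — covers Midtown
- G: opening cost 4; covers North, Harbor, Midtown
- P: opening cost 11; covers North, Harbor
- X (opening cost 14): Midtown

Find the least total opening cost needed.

G alone covers North, Harbor, Midtown — every zone.
Total opening cost: 4.

4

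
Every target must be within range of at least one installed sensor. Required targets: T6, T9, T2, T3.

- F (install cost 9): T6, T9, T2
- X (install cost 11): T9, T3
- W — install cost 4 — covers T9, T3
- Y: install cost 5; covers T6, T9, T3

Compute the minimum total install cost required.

13

The greedy cost-per-new-target heuristic would pick Y and F for 14, but a cheaper cover exists.
Choose F and W: together they cover T6, T9, T2, T3 — every target.
Total install cost: 9 + 4 = 13.
No cover costs less than 13.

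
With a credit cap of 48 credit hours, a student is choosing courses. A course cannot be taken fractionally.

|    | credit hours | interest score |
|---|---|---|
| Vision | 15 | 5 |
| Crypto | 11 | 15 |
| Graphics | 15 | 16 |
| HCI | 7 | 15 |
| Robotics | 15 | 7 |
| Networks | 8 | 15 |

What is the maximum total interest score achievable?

Allowing fractional choices, the relaxed optimum would be about 64.3, but courses are indivisible.
Crypto + Graphics + HCI + Robotics: credit hours 11 + 15 + 7 + 15 = 48 ≤ 48, interest score 15 + 16 + 15 + 7 = 53.
Graphics + HCI + Robotics + Networks: credit hours 15 + 7 + 15 + 8 = 45 ≤ 48, interest score 16 + 15 + 7 + 15 = 53.
Crypto + Graphics + HCI + Networks: credit hours 11 + 15 + 7 + 8 = 41 ≤ 48, interest score 15 + 16 + 15 + 15 = 61.
Best is Crypto, Graphics, HCI, and Networks with total interest score 61.

61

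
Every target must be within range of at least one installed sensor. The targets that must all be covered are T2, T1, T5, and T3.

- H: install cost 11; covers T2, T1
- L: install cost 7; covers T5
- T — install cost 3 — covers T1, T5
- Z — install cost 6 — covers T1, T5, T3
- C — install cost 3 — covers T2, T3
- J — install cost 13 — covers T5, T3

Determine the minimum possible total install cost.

This is a weighted set-cover instance.
Choose T and C: together they cover T2, T1, T5, T3 — every target.
Total install cost: 3 + 3 = 6.
No cover costs less than 6.

6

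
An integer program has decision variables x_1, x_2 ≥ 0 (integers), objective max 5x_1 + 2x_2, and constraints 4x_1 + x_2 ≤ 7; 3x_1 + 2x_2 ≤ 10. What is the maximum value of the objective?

11

Relaxing integrality, the LP optimum is 11.60 at (x_1,x_2) = (0.8, 3.8), which is not an integer point.
(x_1,x_2)=(1,3) is feasible, giving 11.
(x_1,x_2)=(1,2) is feasible, giving 9.
The best lattice point is (1,3), giving 11.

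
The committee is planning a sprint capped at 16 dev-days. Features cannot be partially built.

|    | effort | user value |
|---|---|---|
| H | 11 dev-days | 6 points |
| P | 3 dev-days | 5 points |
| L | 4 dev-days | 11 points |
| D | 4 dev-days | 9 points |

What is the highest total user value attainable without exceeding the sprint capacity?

25

Treat it as a binary knapsack problem.
Allowing fractional choices, the relaxed optimum would be about 27.7, but features are indivisible.
H + L: effort 11 + 4 = 15 ≤ 16, user value 6 + 11 = 17.
L + D: effort 4 + 4 = 8 ≤ 16, user value 11 + 9 = 20.
P + L + D: effort 3 + 4 + 4 = 11 ≤ 16, user value 5 + 11 + 9 = 25.
Best is P, L, and D with total user value 25.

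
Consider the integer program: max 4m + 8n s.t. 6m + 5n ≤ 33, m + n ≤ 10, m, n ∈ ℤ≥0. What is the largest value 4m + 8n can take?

48

Relaxing integrality, the LP optimum is 52.80 at (m,n) = (0, 6.6), which is not an integer point.
(m,n)=(0,6): 6·0+5·6=30≤33, 1·0+1·6=6≤10, objective 48.
(m,n)=(1,5): 6·1+5·5=31≤33, 1·1+1·5=6≤10, objective 44.
(m,n)=(0,5): 6·0+5·5=25≤33, 1·0+1·5=5≤10, objective 40.
The best lattice point is (0,6), giving 48.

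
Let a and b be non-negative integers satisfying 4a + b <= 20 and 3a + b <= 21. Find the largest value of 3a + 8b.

160

(a,b)=(0,20): 4·0+1·20=20≤20, 3·0+1·20=20≤21, objective 160.
(a,b)=(0,19): 4·0+1·19=19≤20, 3·0+1·19=19≤21, objective 152.
Maximum is 160 at (a,b)=(0,20).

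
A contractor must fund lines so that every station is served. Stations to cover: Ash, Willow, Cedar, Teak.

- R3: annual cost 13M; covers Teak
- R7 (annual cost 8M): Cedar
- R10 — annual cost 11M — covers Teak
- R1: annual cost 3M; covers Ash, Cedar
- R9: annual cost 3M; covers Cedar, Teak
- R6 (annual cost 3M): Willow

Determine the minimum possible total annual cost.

Choose R1, R9, and R6: together they cover Ash, Willow, Cedar, Teak — every station.
Total annual cost: 3 + 3 + 3 = 9.

9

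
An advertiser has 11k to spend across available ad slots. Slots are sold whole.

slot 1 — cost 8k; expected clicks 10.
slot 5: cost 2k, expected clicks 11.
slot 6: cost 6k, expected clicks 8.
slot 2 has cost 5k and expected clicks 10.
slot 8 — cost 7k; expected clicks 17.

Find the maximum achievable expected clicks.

slot 1 + slot 5: cost 8 + 2 = 10 ≤ 11, expected clicks 10 + 11 = 21.
slot 5 + slot 2: cost 2 + 5 = 7 ≤ 11, expected clicks 11 + 10 = 21.
slot 5 + slot 8: cost 2 + 7 = 9 ≤ 11, expected clicks 11 + 17 = 28.
Best is slot 5 and slot 8 with total expected clicks 28.

28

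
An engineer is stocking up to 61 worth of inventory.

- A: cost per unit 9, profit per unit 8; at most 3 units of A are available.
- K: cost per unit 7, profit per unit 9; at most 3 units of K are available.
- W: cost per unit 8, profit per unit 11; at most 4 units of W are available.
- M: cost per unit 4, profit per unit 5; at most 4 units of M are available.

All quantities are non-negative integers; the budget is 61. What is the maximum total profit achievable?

W has the best ratio (11/8); taking only W gives at most 4×11 = 44 (stopped by the supply cap of 4).
Mixing does better — 3×K, 4×W, and 2×M: cost 61 ≤ 61, profit 3·9 + 4·11 + 2·5 = 81.

81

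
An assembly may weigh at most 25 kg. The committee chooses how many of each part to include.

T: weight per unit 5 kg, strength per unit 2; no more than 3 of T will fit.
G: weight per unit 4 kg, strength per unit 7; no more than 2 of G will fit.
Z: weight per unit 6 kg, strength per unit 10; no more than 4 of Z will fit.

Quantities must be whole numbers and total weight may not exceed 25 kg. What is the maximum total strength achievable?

Take 4×Z: weight 24 ≤ 25, strength 4·10 = 40.
No other integer combination yields more.

40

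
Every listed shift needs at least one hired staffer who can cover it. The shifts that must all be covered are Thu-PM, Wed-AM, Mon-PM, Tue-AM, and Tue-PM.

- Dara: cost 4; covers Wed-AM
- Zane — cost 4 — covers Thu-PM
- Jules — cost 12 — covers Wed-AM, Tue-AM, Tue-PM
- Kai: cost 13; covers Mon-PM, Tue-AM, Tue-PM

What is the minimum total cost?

21

Choose Dara, Zane, and Kai: together they cover Thu-PM, Wed-AM, Mon-PM, Tue-AM, Tue-PM — every shift.
Total cost: 4 + 4 + 13 = 21.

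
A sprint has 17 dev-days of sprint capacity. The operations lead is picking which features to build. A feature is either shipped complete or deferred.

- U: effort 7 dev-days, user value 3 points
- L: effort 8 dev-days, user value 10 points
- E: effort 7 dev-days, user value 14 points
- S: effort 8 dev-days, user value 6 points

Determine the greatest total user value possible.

24

Take L and E: effort 8 + 7 = 15 ≤ 17, user value 10 + 14 = 24.
No other feasible combination does better.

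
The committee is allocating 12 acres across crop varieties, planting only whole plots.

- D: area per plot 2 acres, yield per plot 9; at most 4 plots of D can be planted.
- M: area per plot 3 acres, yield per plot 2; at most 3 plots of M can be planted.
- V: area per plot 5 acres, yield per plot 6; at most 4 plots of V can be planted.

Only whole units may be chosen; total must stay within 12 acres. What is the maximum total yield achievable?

D has the best ratio (9/2); taking only D gives at most 4×9 = 36 (stopped by the supply cap of 4).
Mixing does better — 4×D and 1×M: area 11 ≤ 12, yield 4·9 + 1·2 = 38.

38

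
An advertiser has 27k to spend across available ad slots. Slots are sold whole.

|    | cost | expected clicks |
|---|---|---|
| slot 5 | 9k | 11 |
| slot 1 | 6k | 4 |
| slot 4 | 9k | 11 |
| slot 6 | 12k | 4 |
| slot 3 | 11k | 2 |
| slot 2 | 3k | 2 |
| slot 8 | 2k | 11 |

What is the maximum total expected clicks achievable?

37

slot 5 + slot 4 + slot 8: cost 9 + 9 + 2 = 20 ≤ 27, expected clicks 11 + 11 + 11 = 33.
slot 5 + slot 1 + slot 4 + slot 8: cost 9 + 6 + 9 + 2 = 26 ≤ 27, expected clicks 11 + 4 + 11 + 11 = 37.
slot 5 + slot 4 + slot 2 + slot 8: cost 9 + 9 + 3 + 2 = 23 ≤ 27, expected clicks 11 + 11 + 2 + 11 = 35.
Best is slot 5, slot 1, slot 4, and slot 8 with total expected clicks 37.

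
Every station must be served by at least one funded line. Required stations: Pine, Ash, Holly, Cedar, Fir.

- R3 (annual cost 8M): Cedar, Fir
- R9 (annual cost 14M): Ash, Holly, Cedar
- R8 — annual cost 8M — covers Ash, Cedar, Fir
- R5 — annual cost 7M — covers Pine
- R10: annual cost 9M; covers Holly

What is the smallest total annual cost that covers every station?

24

This is a weighted set-cover instance.
Choose R8, R5, and R10: together they cover Pine, Ash, Holly, Cedar, Fir — every station.
Total annual cost: 8 + 7 + 9 = 24.
No cover costs less than 24.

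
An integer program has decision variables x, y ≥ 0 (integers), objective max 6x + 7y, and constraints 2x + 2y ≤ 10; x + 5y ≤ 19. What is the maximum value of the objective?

(x,y)=(2,3): 2·2+2·3=10≤10, 1·2+5·3=17≤19, objective 33.
(x,y)=(3,2): 2·3+2·2=10≤10, 1·3+5·2=13≤19, objective 32.
(x,y)=(1,3): 2·1+2·3=8≤10, 1·1+5·3=16≤19, objective 27.
Maximum is 33 at (x,y)=(2,3).

33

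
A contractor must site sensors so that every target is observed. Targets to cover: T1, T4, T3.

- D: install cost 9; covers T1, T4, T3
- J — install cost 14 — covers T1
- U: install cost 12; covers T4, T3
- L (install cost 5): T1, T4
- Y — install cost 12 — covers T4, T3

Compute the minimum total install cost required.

9

The greedy cost-per-new-target heuristic would pick L and D for 14, but a cheaper cover exists.
D alone covers T1, T4, T3 — every target.
Total install cost: 9.
No cover costs less than 9.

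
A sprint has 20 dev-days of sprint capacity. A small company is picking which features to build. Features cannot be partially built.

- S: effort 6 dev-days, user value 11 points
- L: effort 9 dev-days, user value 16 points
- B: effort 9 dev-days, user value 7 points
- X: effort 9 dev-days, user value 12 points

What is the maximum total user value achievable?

28

L + X: effort 9 + 9 = 18 ≤ 20, user value 16 + 12 = 28.
S + L: effort 6 + 9 = 15 ≤ 20, user value 11 + 16 = 27.
S + X: effort 6 + 9 = 15 ≤ 20, user value 11 + 12 = 23.
Best is L and X with total user value 28.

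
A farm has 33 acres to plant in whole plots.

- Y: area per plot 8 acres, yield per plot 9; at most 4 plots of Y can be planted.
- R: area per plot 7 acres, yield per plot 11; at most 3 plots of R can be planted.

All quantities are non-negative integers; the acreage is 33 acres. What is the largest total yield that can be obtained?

42

2×Y and 2×R: area 30 ≤ 33, yield 2·9 + 2·11 = 40.
1×Y and 3×R: area 29 ≤ 33, yield 1·9 + 3·11 = 42.
Best is 42.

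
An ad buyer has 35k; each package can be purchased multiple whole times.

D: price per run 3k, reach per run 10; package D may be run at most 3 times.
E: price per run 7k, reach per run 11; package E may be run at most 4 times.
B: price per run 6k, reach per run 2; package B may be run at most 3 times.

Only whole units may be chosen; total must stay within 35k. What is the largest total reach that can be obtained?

Take 2×D and 4×E: price 34 ≤ 35, reach 2·10 + 4·11 = 64.
No other integer combination yields more.

64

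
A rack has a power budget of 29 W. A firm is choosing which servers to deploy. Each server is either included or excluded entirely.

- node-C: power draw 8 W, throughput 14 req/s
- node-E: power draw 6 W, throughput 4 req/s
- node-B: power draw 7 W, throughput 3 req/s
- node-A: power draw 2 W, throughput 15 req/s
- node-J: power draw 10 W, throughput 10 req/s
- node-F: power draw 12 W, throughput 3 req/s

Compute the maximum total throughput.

43

This is an integer program with binary decision variables.
node-C + node-B + node-A + node-J: power draw 8 + 7 + 2 + 10 = 27 ≤ 29, throughput 14 + 3 + 15 + 10 = 42.
node-C + node-E + node-A + node-J: power draw 8 + 6 + 2 + 10 = 26 ≤ 29, throughput 14 + 4 + 15 + 10 = 43.
Best is node-C, node-E, node-A, and node-J with total throughput 43.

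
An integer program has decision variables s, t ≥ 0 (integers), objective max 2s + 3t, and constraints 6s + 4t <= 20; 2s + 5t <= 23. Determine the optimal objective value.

The continuous relaxation peaks at (0.364, 4.45) with value 14.09; rounding to a feasible lattice point costs some objective.
(s,t)=(0,4): 6·0+4·4=16≤20, 2·0+5·4=20≤23, objective 12.
(s,t)=(1,3): 6·1+4·3=18≤20, 2·1+5·3=17≤23, objective 11.
(s,t)=(0,3): 6·0+4·3=12≤20, 2·0+5·3=15≤23, objective 9.
The best lattice point is (0,4), giving 12.

12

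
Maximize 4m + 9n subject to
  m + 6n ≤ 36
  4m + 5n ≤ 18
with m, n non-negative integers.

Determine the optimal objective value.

Relaxing integrality, the LP optimum is 32.40 at (m,n) = (0, 3.6), which is not an integer point.
(m,n)=(0,3): 1·0+6·3=18≤36, 4·0+5·3=15≤18, objective 27.
(m,n)=(1,2): 1·1+6·2=13≤36, 4·1+5·2=14≤18, objective 22.
(m,n)=(0,2): 1·0+6·2=12≤36, 4·0+5·2=10≤18, objective 18.
No feasible integer point exceeds 27.

27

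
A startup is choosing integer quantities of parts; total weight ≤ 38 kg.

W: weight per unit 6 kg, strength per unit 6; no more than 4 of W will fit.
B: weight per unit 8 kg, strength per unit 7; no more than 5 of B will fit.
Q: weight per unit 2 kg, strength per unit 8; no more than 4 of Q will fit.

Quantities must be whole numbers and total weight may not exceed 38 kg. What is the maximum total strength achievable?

59

Q has the best ratio (8/2); taking only Q gives at most 4×8 = 32 (stopped by the supply cap of 4).
Mixing does better — 1×W, 3×B, and 4×Q: weight 38 ≤ 38, strength 1·6 + 3·7 + 4·8 = 59.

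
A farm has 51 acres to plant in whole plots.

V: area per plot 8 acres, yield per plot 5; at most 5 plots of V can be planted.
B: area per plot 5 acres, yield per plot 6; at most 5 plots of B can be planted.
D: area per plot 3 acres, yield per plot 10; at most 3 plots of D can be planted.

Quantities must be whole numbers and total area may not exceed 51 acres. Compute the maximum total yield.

70

Take 2×V, 5×B, and 3×D: area 50 ≤ 51, yield 2·5 + 5·6 + 3·10 = 70.
D has the best ratio (10/3) and is taken to its limit of 3; remaining capacity is filled optimally with the others.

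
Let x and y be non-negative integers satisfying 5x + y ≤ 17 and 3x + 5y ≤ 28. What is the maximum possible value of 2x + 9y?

47

Relaxing integrality, the LP optimum is 50.40 at (x,y) = (0, 5.6), which is not an integer point.
(x,y)=(1,5): 5·1+1·5=10≤17, 3·1+5·5=28≤28, objective 47.
(x,y)=(0,5): 5·0+1·5=5≤17, 3·0+5·5=25≤28, objective 45.
(x,y)=(2,4): 5·2+1·4=14≤17, 3·2+5·4=26≤28, objective 40.
Maximum is 47 at (x,y)=(1,5).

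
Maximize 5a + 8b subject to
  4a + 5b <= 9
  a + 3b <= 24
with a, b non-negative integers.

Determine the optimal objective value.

13

(a,b)=(1,1) is feasible, giving 13.
(a,b)=(2,0) is feasible, giving 10.
(a,b)=(0,1) is feasible, giving 8.
(a,b)=(1,0) is feasible, giving 5.
No feasible integer point exceeds 13.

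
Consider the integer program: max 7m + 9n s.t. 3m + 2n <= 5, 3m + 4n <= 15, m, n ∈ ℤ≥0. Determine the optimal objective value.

(m,n)=(0,2): 3·0+2·2=4≤5, 3·0+4·2=8≤15, objective 18.
(m,n)=(1,1): 3·1+2·1=5≤5, 3·1+4·1=7≤15, objective 16.
No feasible integer point exceeds 18.

18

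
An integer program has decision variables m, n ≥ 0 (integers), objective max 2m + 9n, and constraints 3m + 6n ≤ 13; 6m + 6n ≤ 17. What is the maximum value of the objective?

18

The continuous relaxation peaks at (0, 2.17) with value 19.50; rounding to a feasible lattice point costs some objective.
(m,n)=(0,2): 3·0+6·2=12≤13, 6·0+6·2=12≤17, objective 18.
(m,n)=(1,1): 3·1+6·1=9≤13, 6·1+6·1=12≤17, objective 11.
No feasible integer point exceeds 18.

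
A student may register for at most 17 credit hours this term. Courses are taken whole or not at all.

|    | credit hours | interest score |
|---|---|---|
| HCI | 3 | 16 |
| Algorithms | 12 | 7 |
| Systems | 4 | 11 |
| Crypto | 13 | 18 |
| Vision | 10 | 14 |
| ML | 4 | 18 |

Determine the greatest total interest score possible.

Allowing fractional choices, the relaxed optimum would be about 53.4, but courses are indivisible.
HCI + Systems + ML: credit hours 3 + 4 + 4 = 11 ≤ 17, interest score 16 + 11 + 18 = 45.
HCI + Vision + ML: credit hours 3 + 10 + 4 = 17 ≤ 17, interest score 16 + 14 + 18 = 48.
HCI + Systems + Vision: credit hours 3 + 4 + 10 = 17 ≤ 17, interest score 16 + 11 + 14 = 41.
Best is HCI, Vision, and ML with total interest score 48.

48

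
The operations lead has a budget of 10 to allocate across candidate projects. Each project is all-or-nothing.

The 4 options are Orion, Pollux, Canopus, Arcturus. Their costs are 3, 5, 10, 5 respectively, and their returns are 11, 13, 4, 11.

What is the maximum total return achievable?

24

Treat it as a binary knapsack problem.
Orion + Arcturus: cost 3 + 5 = 8 ≤ 10, return 11 + 11 = 22.
Orion + Pollux: cost 3 + 5 = 8 ≤ 10, return 11 + 13 = 24.
Pollux + Arcturus: cost 5 + 5 = 10 ≤ 10, return 13 + 11 = 24.
The maximum return is 24; one optimal choice is Orion and Pollux.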